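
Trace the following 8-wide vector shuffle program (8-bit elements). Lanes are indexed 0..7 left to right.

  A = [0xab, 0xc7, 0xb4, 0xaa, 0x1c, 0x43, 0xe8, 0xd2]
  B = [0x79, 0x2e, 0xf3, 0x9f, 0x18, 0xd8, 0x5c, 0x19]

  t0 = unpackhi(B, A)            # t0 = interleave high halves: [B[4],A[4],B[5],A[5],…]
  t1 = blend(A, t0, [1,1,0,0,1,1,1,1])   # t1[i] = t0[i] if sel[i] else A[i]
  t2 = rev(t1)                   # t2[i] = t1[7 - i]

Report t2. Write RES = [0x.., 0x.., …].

RES = [0xd2, 0x19, 0xe8, 0x5c, 0xaa, 0xb4, 0x1c, 0x18]

t0 = [0x18, 0x1c, 0xd8, 0x43, 0x5c, 0xe8, 0x19, 0xd2]
t1 = [0x18, 0x1c, 0xb4, 0xaa, 0x5c, 0xe8, 0x19, 0xd2]
t2 = [0xd2, 0x19, 0xe8, 0x5c, 0xaa, 0xb4, 0x1c, 0x18]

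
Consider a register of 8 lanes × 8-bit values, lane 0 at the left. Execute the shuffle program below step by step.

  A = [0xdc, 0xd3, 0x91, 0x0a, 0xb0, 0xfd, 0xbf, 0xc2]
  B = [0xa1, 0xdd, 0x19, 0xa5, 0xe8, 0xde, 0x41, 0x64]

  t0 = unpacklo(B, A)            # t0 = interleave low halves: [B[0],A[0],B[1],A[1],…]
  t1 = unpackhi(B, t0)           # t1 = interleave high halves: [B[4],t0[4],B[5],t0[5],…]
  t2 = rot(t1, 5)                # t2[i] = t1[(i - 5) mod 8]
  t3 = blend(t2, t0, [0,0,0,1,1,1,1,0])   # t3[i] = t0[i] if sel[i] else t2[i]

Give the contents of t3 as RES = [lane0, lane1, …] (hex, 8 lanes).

RES = [ 0x91  0x41  0xa5  0xd3  0x19  0x91  0xa5  0xde ]

→ t0 |a1|dc|dd|d3|19|91|a5|0a|
→ t1 |e8|19|de|91|41|a5|64|0a|
→ t2 |91|41|a5|64|0a|e8|19|de|
→ t3 |91|41|a5|d3|19|91|a5|de|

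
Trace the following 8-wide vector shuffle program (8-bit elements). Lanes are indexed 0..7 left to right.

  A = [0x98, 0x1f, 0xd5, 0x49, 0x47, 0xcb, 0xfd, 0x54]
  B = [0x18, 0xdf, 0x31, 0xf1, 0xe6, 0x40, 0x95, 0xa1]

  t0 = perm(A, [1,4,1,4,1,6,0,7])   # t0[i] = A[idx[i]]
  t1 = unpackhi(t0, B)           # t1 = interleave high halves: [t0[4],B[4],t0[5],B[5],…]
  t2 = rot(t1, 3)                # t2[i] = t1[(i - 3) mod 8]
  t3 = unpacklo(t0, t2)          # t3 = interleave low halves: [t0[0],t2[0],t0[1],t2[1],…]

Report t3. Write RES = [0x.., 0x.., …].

t0 = [0x1f, 0x47, 0x1f, 0x47, 0x1f, 0xfd, 0x98, 0x54]
t1 = [0x1f, 0xe6, 0xfd, 0x40, 0x98, 0x95, 0x54, 0xa1]
t2 = [0x95, 0x54, 0xa1, 0x1f, 0xe6, 0xfd, 0x40, 0x98]
t3 = [0x1f, 0x95, 0x47, 0x54, 0x1f, 0xa1, 0x47, 0x1f]

RES = [0x1f, 0x95, 0x47, 0x54, 0x1f, 0xa1, 0x47, 0x1f]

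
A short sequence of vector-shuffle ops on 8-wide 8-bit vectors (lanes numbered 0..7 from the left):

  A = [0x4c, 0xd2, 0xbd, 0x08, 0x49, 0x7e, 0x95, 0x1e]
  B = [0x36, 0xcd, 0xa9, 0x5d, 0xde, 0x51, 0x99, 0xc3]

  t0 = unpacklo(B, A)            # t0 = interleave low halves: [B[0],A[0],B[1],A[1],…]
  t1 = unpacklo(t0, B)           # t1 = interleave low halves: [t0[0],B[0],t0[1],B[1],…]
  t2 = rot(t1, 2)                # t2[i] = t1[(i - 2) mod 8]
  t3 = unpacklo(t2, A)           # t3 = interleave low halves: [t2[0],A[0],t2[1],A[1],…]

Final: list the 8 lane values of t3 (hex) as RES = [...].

t0 = [0x36, 0x4c, 0xcd, 0xd2, 0xa9, 0xbd, 0x5d, 0x08]
t1 = [0x36, 0x36, 0x4c, 0xcd, 0xcd, 0xa9, 0xd2, 0x5d]
t2 = [0xd2, 0x5d, 0x36, 0x36, 0x4c, 0xcd, 0xcd, 0xa9]
t3 = [0xd2, 0x4c, 0x5d, 0xd2, 0x36, 0xbd, 0x36, 0x08]

RES = [0xd2, 0x4c, 0x5d, 0xd2, 0x36, 0xbd, 0x36, 0x08]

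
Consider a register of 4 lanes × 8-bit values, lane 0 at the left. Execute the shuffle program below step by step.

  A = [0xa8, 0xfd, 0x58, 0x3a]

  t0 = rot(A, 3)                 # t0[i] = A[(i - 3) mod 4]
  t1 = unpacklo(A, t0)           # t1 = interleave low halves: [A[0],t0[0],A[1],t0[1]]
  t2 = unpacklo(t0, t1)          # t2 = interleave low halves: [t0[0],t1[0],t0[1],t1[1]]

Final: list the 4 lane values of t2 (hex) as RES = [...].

t0 = [0xfd, 0x58, 0x3a, 0xa8]
t1 = [0xa8, 0xfd, 0xfd, 0x58]
t2 = [0xfd, 0xa8, 0x58, 0xfd]

RES = [ 0xfd  0xa8  0x58  0xfd ]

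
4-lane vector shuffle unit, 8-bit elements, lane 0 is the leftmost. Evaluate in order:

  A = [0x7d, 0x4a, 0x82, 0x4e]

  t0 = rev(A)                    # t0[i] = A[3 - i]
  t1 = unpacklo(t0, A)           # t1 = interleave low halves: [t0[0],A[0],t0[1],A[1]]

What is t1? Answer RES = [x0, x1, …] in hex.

  t0: 4e 82 4a 7d
  t1: 4e 7d 82 4a

RES = [0x4e, 0x7d, 0x82, 0x4a]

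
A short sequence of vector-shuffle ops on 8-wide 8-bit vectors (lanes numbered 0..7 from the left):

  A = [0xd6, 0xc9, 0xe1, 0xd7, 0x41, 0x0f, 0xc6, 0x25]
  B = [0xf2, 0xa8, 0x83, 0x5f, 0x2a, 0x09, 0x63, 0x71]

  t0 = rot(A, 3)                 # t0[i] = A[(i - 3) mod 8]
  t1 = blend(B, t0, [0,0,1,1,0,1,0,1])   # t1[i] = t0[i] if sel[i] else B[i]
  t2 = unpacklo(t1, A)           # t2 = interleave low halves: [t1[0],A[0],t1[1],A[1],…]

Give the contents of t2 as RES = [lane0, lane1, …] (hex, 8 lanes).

RES = [ 0xf2  0xd6  0xa8  0xc9  0x25  0xe1  0xd6  0xd7 ]

  t0: 0f c6 25 d6 c9 e1 d7 41
  t1: f2 a8 25 d6 2a e1 63 41
  t2: f2 d6 a8 c9 25 e1 d6 d7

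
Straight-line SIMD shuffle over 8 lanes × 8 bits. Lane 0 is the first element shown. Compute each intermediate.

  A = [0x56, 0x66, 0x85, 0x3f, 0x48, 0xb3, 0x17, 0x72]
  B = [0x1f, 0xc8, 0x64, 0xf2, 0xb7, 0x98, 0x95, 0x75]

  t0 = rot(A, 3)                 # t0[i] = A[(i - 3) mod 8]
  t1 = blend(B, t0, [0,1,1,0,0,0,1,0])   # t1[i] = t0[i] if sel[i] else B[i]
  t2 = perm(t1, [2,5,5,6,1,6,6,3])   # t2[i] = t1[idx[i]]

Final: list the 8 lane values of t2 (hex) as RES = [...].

RES = [ 0x72  0x98  0x98  0x3f  0x17  0x3f  0x3f  0xf2 ]

→ t0 |b3|17|72|56|66|85|3f|48|
→ t1 |1f|17|72|f2|b7|98|3f|75|
→ t2 |72|98|98|3f|17|3f|3f|f2|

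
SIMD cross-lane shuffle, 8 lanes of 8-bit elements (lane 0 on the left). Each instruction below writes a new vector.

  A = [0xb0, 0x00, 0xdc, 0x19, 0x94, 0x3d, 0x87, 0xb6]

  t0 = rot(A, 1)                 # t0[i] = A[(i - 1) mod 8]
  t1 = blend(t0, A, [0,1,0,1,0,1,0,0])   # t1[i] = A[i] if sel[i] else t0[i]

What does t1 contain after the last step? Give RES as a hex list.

RES = [0xb6, 0x00, 0x00, 0x19, 0x19, 0x3d, 0x3d, 0x87]

→ t0 |b6|b0|00|dc|19|94|3d|87|
→ t1 |b6|00|00|19|19|3d|3d|87|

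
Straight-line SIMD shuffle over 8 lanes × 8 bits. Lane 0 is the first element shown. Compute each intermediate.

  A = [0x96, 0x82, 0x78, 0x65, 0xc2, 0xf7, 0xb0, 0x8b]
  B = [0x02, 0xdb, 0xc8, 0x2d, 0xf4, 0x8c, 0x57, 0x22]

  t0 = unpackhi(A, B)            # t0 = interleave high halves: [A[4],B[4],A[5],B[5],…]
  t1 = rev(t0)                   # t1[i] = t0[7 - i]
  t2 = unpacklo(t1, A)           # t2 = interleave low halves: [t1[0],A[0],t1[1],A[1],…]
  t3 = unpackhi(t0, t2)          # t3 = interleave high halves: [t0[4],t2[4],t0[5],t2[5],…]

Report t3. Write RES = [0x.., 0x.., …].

RES = [ 0xb0  0x57  0x57  0x78  0x8b  0xb0  0x22  0x65 ]

→ t0 |c2|f4|f7|8c|b0|57|8b|22|
→ t1 |22|8b|57|b0|8c|f7|f4|c2|
→ t2 |22|96|8b|82|57|78|b0|65|
→ t3 |b0|57|57|78|8b|b0|22|65|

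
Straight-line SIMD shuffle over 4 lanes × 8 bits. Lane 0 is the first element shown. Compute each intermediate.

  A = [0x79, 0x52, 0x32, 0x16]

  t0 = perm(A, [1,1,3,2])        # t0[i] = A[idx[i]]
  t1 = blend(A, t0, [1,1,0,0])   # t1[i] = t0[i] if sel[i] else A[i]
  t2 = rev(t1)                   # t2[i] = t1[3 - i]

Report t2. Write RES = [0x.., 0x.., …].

t0 = [0x52, 0x52, 0x16, 0x32]
t1 = [0x52, 0x52, 0x32, 0x16]
t2 = [0x16, 0x32, 0x52, 0x52]

RES = [0x16, 0x32, 0x52, 0x52]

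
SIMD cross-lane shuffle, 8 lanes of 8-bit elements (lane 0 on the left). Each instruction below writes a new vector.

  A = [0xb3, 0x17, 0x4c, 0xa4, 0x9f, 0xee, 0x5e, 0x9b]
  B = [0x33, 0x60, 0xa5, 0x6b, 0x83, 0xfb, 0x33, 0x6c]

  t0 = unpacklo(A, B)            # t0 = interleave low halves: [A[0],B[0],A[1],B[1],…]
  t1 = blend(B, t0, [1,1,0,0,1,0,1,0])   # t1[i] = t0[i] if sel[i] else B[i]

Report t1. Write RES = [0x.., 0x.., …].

  t0: b3 33 17 60 4c a5 a4 6b
  t1: b3 33 a5 6b 4c fb a4 6c

RES = [ 0xb3  0x33  0xa5  0x6b  0x4c  0xfb  0xa4  0x6c ]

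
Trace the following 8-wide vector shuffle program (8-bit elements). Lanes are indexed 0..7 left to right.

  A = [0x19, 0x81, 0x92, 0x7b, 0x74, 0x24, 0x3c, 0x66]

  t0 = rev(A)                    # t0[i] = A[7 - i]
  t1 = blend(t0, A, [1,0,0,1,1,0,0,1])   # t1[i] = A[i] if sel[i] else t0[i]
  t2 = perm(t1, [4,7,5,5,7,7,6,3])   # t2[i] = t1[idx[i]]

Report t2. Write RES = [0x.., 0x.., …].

t0 = [0x66, 0x3c, 0x24, 0x74, 0x7b, 0x92, 0x81, 0x19]
t1 = [0x19, 0x3c, 0x24, 0x7b, 0x74, 0x92, 0x81, 0x66]
t2 = [0x74, 0x66, 0x92, 0x92, 0x66, 0x66, 0x81, 0x7b]

RES = [ 0x74  0x66  0x92  0x92  0x66  0x66  0x81  0x7b ]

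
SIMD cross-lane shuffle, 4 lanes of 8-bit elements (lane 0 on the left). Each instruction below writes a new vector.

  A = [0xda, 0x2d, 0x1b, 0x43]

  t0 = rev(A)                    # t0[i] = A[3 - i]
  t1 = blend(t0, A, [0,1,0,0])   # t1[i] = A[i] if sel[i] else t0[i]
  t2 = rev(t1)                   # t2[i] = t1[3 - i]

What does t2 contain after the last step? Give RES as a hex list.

RES = [ 0xda  0x2d  0x2d  0x43 ]

→ t0 |43|1b|2d|da|
→ t1 |43|2d|2d|da|
→ t2 |da|2d|2d|43|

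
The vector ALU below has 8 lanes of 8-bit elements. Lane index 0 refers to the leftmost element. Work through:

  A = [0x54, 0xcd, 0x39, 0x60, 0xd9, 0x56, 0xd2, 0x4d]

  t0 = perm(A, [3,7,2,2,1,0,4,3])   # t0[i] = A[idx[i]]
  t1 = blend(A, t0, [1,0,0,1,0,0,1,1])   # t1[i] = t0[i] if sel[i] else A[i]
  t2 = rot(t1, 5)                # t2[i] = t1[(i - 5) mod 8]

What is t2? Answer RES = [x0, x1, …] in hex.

→ t0 |60|4d|39|39|cd|54|d9|60|
→ t1 |60|cd|39|39|d9|56|d9|60|
→ t2 |39|d9|56|d9|60|60|cd|39|

RES = [ 0x39  0xd9  0x56  0xd9  0x60  0x60  0xcd  0x39 ]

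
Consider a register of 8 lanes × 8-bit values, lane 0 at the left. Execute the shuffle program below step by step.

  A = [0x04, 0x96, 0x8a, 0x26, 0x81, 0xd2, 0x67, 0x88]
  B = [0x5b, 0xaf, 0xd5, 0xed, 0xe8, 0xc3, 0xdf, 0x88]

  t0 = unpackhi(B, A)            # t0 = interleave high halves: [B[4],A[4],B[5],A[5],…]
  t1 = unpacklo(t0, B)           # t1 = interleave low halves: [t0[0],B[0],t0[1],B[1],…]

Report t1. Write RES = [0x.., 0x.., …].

t0 = [0xe8, 0x81, 0xc3, 0xd2, 0xdf, 0x67, 0x88, 0x88]
t1 = [0xe8, 0x5b, 0x81, 0xaf, 0xc3, 0xd5, 0xd2, 0xed]

RES = [ 0xe8  0x5b  0x81  0xaf  0xc3  0xd5  0xd2  0xed ]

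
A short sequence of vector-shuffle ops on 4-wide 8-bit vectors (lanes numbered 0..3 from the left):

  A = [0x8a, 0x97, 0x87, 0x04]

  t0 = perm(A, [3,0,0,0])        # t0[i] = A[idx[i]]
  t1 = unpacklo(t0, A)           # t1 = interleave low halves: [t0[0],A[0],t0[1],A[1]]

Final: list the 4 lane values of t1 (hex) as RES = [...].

t0 = [0x04, 0x8a, 0x8a, 0x8a]
t1 = [0x04, 0x8a, 0x8a, 0x97]

RES = [0x04, 0x8a, 0x8a, 0x97]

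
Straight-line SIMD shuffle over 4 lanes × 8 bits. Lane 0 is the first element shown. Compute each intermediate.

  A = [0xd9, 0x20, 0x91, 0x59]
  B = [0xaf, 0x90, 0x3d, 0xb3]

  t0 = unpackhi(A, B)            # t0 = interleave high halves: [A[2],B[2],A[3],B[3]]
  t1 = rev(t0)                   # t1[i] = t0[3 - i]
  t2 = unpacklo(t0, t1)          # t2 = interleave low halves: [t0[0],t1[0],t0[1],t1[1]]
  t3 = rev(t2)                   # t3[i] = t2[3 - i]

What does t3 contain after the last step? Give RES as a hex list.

t0 = [0x91, 0x3d, 0x59, 0xb3]
t1 = [0xb3, 0x59, 0x3d, 0x91]
t2 = [0x91, 0xb3, 0x3d, 0x59]
t3 = [0x59, 0x3d, 0xb3, 0x91]

RES = [ 0x59  0x3d  0xb3  0x91 ]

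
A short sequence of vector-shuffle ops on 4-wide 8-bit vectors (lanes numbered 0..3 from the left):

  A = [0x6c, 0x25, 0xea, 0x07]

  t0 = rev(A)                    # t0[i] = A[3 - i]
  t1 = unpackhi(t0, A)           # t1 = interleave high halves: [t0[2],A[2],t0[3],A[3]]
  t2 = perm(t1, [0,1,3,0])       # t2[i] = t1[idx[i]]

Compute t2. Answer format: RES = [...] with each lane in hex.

RES = [0x25, 0xea, 0x07, 0x25]

  t0: 07 ea 25 6c
  t1: 25 ea 6c 07
  t2: 25 ea 07 25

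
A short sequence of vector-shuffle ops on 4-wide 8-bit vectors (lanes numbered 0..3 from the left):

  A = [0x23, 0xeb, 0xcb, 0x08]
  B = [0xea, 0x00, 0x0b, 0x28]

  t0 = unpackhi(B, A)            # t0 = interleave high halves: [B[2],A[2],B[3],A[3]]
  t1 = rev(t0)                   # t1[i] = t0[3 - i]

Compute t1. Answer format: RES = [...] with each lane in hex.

RES = [0x08, 0x28, 0xcb, 0x0b]

  t0: 0b cb 28 08
  t1: 08 28 cb 0b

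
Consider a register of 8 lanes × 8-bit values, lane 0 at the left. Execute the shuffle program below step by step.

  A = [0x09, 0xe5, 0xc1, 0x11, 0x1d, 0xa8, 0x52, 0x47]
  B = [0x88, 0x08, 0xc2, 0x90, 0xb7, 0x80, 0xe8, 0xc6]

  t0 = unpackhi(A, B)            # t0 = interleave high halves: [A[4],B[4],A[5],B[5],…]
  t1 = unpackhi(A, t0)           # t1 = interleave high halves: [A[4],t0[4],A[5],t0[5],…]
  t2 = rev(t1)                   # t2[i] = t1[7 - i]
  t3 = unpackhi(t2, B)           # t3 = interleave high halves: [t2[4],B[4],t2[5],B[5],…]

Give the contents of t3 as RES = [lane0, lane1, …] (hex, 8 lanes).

RES = [0xe8, 0xb7, 0xa8, 0x80, 0x52, 0xe8, 0x1d, 0xc6]

t0 = [0x1d, 0xb7, 0xa8, 0x80, 0x52, 0xe8, 0x47, 0xc6]
t1 = [0x1d, 0x52, 0xa8, 0xe8, 0x52, 0x47, 0x47, 0xc6]
t2 = [0xc6, 0x47, 0x47, 0x52, 0xe8, 0xa8, 0x52, 0x1d]
t3 = [0xe8, 0xb7, 0xa8, 0x80, 0x52, 0xe8, 0x1d, 0xc6]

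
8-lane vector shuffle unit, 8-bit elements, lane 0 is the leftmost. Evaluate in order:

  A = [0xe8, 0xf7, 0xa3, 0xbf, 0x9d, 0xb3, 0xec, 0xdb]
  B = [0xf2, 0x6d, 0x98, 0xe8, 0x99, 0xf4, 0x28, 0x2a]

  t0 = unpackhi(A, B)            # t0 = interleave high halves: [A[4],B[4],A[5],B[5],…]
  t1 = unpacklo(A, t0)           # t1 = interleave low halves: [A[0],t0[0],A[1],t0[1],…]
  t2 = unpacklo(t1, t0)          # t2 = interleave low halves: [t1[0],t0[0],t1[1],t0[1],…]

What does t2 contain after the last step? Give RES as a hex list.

RES = [ 0xe8  0x9d  0x9d  0x99  0xf7  0xb3  0x99  0xf4 ]

→ t0 |9d|99|b3|f4|ec|28|db|2a|
→ t1 |e8|9d|f7|99|a3|b3|bf|f4|
→ t2 |e8|9d|9d|99|f7|b3|99|f4|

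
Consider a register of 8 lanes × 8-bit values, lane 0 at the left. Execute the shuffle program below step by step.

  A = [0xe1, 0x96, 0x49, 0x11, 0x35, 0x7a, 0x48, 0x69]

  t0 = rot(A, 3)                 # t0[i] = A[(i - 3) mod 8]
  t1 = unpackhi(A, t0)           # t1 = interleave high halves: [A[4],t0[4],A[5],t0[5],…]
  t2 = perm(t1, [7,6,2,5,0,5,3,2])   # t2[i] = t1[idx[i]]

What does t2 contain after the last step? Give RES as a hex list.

t0 = [0x7a, 0x48, 0x69, 0xe1, 0x96, 0x49, 0x11, 0x35]
t1 = [0x35, 0x96, 0x7a, 0x49, 0x48, 0x11, 0x69, 0x35]
t2 = [0x35, 0x69, 0x7a, 0x11, 0x35, 0x11, 0x49, 0x7a]

RES = [0x35, 0x69, 0x7a, 0x11, 0x35, 0x11, 0x49, 0x7a]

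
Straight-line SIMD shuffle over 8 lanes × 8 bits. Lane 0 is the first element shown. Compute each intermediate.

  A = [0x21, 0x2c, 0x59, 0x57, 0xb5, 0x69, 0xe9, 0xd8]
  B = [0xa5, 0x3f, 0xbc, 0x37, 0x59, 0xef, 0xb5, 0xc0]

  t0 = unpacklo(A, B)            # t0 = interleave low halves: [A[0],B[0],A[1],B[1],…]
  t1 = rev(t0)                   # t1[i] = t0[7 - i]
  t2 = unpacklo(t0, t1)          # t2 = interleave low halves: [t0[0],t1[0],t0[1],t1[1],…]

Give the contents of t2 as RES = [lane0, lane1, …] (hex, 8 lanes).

RES = [ 0x21  0x37  0xa5  0x57  0x2c  0xbc  0x3f  0x59 ]

  t0: 21 a5 2c 3f 59 bc 57 37
  t1: 37 57 bc 59 3f 2c a5 21
  t2: 21 37 a5 57 2c bc 3f 59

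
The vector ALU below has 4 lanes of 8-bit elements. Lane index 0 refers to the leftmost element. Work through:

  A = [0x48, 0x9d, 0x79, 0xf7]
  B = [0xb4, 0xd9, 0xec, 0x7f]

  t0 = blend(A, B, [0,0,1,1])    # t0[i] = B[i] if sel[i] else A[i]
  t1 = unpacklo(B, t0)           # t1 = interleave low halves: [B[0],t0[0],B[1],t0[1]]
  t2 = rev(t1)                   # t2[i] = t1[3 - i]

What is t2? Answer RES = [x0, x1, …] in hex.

RES = [0x9d, 0xd9, 0x48, 0xb4]

→ t0 |48|9d|ec|7f|
→ t1 |b4|48|d9|9d|
→ t2 |9d|d9|48|b4|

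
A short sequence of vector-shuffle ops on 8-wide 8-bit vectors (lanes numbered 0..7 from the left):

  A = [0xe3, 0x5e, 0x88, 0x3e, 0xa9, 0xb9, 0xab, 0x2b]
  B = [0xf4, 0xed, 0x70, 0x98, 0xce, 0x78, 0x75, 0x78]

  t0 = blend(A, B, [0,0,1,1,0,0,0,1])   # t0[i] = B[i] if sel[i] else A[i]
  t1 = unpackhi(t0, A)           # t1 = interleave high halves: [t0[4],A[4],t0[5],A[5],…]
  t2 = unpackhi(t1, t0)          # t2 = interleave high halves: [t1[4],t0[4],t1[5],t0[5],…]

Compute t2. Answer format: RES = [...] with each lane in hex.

RES = [0xab, 0xa9, 0xab, 0xb9, 0x78, 0xab, 0x2b, 0x78]

t0 = [0xe3, 0x5e, 0x70, 0x98, 0xa9, 0xb9, 0xab, 0x78]
t1 = [0xa9, 0xa9, 0xb9, 0xb9, 0xab, 0xab, 0x78, 0x2b]
t2 = [0xab, 0xa9, 0xab, 0xb9, 0x78, 0xab, 0x2b, 0x78]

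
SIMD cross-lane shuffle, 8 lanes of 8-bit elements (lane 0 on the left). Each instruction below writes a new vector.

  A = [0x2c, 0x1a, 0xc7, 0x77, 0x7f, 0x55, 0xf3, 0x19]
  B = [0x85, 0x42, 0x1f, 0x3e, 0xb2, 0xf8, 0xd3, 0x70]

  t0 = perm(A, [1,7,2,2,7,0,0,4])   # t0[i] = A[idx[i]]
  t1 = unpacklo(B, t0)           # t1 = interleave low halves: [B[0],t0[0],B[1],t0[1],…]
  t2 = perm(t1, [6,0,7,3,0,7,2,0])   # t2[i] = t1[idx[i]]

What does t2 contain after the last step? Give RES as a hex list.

  t0: 1a 19 c7 c7 19 2c 2c 7f
  t1: 85 1a 42 19 1f c7 3e c7
  t2: 3e 85 c7 19 85 c7 42 85

RES = [ 0x3e  0x85  0xc7  0x19  0x85  0xc7  0x42  0x85 ]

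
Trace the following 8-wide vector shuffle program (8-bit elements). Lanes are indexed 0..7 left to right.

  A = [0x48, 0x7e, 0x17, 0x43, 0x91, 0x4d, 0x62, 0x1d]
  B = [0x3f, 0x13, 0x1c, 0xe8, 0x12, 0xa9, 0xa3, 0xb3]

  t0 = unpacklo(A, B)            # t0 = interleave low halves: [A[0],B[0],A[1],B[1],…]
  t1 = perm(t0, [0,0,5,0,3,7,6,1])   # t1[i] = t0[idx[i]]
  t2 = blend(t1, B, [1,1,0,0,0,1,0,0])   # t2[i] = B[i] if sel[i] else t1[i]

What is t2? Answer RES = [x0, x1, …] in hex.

RES = [0x3f, 0x13, 0x1c, 0x48, 0x13, 0xa9, 0x43, 0x3f]

→ t0 |48|3f|7e|13|17|1c|43|e8|
→ t1 |48|48|1c|48|13|e8|43|3f|
→ t2 |3f|13|1c|48|13|a9|43|3f|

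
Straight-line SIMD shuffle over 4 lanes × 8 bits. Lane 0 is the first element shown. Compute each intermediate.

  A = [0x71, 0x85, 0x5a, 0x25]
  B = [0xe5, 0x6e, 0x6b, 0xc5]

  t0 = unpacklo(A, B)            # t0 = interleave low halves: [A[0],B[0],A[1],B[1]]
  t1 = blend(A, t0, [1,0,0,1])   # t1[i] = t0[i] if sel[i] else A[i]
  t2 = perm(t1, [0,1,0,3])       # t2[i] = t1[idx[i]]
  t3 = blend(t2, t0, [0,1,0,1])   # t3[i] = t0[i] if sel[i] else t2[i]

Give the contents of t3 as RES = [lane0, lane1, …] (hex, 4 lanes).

→ t0 |71|e5|85|6e|
→ t1 |71|85|5a|6e|
→ t2 |71|85|71|6e|
→ t3 |71|e5|71|6e|

RES = [ 0x71  0xe5  0x71  0x6e ]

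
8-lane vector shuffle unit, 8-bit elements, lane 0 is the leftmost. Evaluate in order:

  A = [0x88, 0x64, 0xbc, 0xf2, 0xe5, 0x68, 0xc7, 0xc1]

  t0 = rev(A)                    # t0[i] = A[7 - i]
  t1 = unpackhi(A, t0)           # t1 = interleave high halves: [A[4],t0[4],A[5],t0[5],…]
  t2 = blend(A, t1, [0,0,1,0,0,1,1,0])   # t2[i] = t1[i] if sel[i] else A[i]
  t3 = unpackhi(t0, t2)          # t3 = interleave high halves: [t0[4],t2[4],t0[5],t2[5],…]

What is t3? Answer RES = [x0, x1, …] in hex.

  t0: c1 c7 68 e5 f2 bc 64 88
  t1: e5 f2 68 bc c7 64 c1 88
  t2: 88 64 68 f2 e5 64 c1 c1
  t3: f2 e5 bc 64 64 c1 88 c1

RES = [ 0xf2  0xe5  0xbc  0x64  0x64  0xc1  0x88  0xc1 ]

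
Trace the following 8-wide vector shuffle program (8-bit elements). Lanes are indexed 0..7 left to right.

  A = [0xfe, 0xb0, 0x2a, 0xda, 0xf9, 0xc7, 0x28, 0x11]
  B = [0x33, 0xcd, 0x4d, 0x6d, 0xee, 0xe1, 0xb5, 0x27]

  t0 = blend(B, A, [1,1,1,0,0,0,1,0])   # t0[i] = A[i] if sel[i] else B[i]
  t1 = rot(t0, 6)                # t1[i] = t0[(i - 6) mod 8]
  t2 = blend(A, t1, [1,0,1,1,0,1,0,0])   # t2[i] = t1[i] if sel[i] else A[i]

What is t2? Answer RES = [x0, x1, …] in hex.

  t0: fe b0 2a 6d ee e1 28 27
  t1: 2a 6d ee e1 28 27 fe b0
  t2: 2a b0 ee e1 f9 27 28 11

RES = [ 0x2a  0xb0  0xee  0xe1  0xf9  0x27  0x28  0x11 ]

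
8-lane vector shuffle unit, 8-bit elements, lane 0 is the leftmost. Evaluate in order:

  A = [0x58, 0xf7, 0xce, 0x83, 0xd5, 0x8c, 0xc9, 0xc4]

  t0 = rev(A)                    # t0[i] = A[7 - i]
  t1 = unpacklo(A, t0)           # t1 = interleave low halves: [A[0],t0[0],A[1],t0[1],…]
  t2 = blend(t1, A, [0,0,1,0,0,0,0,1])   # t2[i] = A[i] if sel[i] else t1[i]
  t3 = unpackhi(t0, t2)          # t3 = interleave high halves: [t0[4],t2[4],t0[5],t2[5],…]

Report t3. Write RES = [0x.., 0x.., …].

RES = [0x83, 0xce, 0xce, 0x8c, 0xf7, 0x83, 0x58, 0xc4]

t0 = [0xc4, 0xc9, 0x8c, 0xd5, 0x83, 0xce, 0xf7, 0x58]
t1 = [0x58, 0xc4, 0xf7, 0xc9, 0xce, 0x8c, 0x83, 0xd5]
t2 = [0x58, 0xc4, 0xce, 0xc9, 0xce, 0x8c, 0x83, 0xc4]
t3 = [0x83, 0xce, 0xce, 0x8c, 0xf7, 0x83, 0x58, 0xc4]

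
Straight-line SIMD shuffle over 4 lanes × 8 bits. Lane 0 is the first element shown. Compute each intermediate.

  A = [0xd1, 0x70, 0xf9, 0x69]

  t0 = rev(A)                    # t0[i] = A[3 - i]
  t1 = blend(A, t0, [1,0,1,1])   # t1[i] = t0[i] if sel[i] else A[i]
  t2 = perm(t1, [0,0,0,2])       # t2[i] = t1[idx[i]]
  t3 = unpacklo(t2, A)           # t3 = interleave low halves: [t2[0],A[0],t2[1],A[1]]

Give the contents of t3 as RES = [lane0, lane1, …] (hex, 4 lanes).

RES = [ 0x69  0xd1  0x69  0x70 ]

  t0: 69 f9 70 d1
  t1: 69 70 70 d1
  t2: 69 69 69 70
  t3: 69 d1 69 70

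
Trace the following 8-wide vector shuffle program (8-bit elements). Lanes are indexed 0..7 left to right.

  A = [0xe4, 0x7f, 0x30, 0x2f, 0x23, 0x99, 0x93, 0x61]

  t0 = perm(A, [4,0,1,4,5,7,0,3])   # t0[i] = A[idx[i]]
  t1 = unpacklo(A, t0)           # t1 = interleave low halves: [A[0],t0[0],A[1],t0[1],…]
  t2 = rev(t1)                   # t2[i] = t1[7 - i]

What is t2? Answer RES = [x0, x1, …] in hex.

RES = [0x23, 0x2f, 0x7f, 0x30, 0xe4, 0x7f, 0x23, 0xe4]

→ t0 |23|e4|7f|23|99|61|e4|2f|
→ t1 |e4|23|7f|e4|30|7f|2f|23|
→ t2 |23|2f|7f|30|e4|7f|23|e4|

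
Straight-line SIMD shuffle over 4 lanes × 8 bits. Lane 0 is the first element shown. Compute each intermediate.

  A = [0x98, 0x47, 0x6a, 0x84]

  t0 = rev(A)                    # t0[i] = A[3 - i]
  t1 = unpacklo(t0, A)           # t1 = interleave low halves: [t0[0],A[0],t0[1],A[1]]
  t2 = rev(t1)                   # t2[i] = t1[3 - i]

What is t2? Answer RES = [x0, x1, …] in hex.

RES = [0x47, 0x6a, 0x98, 0x84]

t0 = [0x84, 0x6a, 0x47, 0x98]
t1 = [0x84, 0x98, 0x6a, 0x47]
t2 = [0x47, 0x6a, 0x98, 0x84]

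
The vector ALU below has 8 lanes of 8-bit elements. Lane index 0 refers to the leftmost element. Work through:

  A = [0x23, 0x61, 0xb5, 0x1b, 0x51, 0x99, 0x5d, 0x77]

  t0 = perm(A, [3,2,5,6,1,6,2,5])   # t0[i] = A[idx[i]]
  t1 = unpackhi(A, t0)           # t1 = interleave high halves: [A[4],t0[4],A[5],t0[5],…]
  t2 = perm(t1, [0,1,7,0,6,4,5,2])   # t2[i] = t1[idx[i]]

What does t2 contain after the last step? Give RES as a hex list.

t0 = [0x1b, 0xb5, 0x99, 0x5d, 0x61, 0x5d, 0xb5, 0x99]
t1 = [0x51, 0x61, 0x99, 0x5d, 0x5d, 0xb5, 0x77, 0x99]
t2 = [0x51, 0x61, 0x99, 0x51, 0x77, 0x5d, 0xb5, 0x99]

RES = [ 0x51  0x61  0x99  0x51  0x77  0x5d  0xb5  0x99 ]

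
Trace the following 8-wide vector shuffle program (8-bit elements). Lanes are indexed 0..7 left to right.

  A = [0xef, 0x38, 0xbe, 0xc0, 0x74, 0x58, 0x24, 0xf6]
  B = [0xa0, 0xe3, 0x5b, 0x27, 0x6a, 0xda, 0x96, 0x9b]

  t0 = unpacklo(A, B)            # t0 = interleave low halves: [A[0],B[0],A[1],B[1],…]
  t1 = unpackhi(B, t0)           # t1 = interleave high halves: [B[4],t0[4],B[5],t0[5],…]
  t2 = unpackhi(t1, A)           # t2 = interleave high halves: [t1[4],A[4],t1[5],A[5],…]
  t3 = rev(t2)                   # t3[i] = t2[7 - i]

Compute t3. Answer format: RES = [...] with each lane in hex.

RES = [0xf6, 0x27, 0x24, 0x9b, 0x58, 0xc0, 0x74, 0x96]

→ t0 |ef|a0|38|e3|be|5b|c0|27|
→ t1 |6a|be|da|5b|96|c0|9b|27|
→ t2 |96|74|c0|58|9b|24|27|f6|
→ t3 |f6|27|24|9b|58|c0|74|96|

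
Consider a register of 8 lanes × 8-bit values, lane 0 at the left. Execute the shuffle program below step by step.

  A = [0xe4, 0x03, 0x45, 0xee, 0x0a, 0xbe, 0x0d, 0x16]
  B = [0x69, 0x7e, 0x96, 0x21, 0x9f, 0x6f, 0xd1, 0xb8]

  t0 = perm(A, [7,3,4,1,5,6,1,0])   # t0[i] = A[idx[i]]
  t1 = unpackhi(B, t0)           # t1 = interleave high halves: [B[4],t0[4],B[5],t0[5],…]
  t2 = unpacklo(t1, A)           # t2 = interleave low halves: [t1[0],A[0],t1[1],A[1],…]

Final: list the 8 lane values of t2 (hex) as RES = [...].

→ t0 |16|ee|0a|03|be|0d|03|e4|
→ t1 |9f|be|6f|0d|d1|03|b8|e4|
→ t2 |9f|e4|be|03|6f|45|0d|ee|

RES = [ 0x9f  0xe4  0xbe  0x03  0x6f  0x45  0x0d  0xee ]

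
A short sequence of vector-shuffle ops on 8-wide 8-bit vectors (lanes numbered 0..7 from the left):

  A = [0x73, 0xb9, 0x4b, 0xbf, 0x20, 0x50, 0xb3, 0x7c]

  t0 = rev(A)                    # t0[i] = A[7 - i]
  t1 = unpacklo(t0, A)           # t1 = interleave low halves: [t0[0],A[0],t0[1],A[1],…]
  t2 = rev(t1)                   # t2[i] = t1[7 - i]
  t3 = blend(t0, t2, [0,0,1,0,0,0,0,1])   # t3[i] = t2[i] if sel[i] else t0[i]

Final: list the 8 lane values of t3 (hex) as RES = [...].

t0 = [0x7c, 0xb3, 0x50, 0x20, 0xbf, 0x4b, 0xb9, 0x73]
t1 = [0x7c, 0x73, 0xb3, 0xb9, 0x50, 0x4b, 0x20, 0xbf]
t2 = [0xbf, 0x20, 0x4b, 0x50, 0xb9, 0xb3, 0x73, 0x7c]
t3 = [0x7c, 0xb3, 0x4b, 0x20, 0xbf, 0x4b, 0xb9, 0x7c]

RES = [ 0x7c  0xb3  0x4b  0x20  0xbf  0x4b  0xb9  0x7c ]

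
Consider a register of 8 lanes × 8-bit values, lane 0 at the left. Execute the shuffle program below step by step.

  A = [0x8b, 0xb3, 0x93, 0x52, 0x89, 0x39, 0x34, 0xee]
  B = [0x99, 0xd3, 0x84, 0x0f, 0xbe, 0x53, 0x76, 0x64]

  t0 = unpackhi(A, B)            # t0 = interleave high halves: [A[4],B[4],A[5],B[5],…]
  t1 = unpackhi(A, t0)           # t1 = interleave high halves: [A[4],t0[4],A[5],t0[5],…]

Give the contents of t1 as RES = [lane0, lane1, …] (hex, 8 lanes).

RES = [ 0x89  0x34  0x39  0x76  0x34  0xee  0xee  0x64 ]

→ t0 |89|be|39|53|34|76|ee|64|
→ t1 |89|34|39|76|34|ee|ee|64|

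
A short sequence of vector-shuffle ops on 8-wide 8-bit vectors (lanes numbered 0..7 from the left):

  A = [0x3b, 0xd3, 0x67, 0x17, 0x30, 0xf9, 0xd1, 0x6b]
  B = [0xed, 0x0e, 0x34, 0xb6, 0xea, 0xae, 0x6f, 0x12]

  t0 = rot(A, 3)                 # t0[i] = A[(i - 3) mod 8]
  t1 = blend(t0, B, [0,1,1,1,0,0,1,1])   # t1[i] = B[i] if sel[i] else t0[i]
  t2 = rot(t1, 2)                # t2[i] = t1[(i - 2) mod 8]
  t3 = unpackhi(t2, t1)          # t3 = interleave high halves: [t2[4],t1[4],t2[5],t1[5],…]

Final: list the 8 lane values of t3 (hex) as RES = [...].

RES = [ 0x34  0xd3  0xb6  0x67  0xd3  0x6f  0x67  0x12 ]

→ t0 |f9|d1|6b|3b|d3|67|17|30|
→ t1 |f9|0e|34|b6|d3|67|6f|12|
→ t2 |6f|12|f9|0e|34|b6|d3|67|
→ t3 |34|d3|b6|67|d3|6f|67|12|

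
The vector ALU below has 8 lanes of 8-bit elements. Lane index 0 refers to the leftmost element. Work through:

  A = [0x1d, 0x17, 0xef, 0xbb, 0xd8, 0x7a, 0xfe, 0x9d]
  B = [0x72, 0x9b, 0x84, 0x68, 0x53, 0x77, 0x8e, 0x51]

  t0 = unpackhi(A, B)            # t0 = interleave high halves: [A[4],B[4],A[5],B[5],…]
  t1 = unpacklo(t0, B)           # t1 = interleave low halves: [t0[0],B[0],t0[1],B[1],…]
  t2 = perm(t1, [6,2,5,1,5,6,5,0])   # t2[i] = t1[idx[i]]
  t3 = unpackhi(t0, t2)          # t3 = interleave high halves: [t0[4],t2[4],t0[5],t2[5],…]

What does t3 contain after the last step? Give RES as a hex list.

RES = [ 0xfe  0x84  0x8e  0x77  0x9d  0x84  0x51  0xd8 ]

→ t0 |d8|53|7a|77|fe|8e|9d|51|
→ t1 |d8|72|53|9b|7a|84|77|68|
→ t2 |77|53|84|72|84|77|84|d8|
→ t3 |fe|84|8e|77|9d|84|51|d8|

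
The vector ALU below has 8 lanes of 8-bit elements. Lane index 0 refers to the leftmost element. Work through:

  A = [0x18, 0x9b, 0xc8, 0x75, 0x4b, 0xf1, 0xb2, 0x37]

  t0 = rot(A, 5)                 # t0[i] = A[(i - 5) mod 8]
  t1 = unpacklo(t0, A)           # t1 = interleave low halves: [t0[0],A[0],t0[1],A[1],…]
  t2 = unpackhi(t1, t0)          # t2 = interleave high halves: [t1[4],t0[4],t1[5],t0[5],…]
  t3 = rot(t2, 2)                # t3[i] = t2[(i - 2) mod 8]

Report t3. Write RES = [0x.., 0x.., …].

  t0: 75 4b f1 b2 37 18 9b c8
  t1: 75 18 4b 9b f1 c8 b2 75
  t2: f1 37 c8 18 b2 9b 75 c8
  t3: 75 c8 f1 37 c8 18 b2 9b

RES = [ 0x75  0xc8  0xf1  0x37  0xc8  0x18  0xb2  0x9b ]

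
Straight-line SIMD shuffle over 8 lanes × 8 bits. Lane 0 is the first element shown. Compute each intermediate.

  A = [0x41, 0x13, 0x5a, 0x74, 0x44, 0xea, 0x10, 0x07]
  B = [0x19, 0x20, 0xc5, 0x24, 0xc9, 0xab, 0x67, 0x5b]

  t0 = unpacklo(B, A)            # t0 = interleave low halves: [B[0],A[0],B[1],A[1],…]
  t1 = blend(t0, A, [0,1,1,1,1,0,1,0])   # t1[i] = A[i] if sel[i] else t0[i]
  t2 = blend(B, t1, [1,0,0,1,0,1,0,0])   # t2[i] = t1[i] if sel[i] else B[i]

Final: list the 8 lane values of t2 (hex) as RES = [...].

RES = [0x19, 0x20, 0xc5, 0x74, 0xc9, 0x5a, 0x67, 0x5b]

t0 = [0x19, 0x41, 0x20, 0x13, 0xc5, 0x5a, 0x24, 0x74]
t1 = [0x19, 0x13, 0x5a, 0x74, 0x44, 0x5a, 0x10, 0x74]
t2 = [0x19, 0x20, 0xc5, 0x74, 0xc9, 0x5a, 0x67, 0x5b]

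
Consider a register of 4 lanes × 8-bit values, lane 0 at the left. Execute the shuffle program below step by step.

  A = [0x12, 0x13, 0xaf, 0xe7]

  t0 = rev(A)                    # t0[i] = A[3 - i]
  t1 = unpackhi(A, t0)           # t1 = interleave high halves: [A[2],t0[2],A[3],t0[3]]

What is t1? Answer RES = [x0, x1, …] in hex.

RES = [0xaf, 0x13, 0xe7, 0x12]

→ t0 |e7|af|13|12|
→ t1 |af|13|e7|12|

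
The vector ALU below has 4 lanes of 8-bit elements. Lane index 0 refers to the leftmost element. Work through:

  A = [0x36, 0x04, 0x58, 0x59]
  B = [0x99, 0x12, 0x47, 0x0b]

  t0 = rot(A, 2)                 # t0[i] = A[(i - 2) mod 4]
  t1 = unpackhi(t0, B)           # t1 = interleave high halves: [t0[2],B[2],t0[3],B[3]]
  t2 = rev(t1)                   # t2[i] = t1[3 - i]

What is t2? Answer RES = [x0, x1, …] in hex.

→ t0 |58|59|36|04|
→ t1 |36|47|04|0b|
→ t2 |0b|04|47|36|

RES = [0x0b, 0x04, 0x47, 0x36]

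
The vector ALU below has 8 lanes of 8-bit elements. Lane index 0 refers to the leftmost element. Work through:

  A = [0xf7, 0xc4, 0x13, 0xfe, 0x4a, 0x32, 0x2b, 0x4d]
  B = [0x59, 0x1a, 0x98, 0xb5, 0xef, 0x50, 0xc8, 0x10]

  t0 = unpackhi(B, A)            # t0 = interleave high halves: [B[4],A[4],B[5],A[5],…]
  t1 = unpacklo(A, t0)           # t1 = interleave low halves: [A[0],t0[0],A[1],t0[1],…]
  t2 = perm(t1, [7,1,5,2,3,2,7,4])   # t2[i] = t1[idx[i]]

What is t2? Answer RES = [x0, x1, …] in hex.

  t0: ef 4a 50 32 c8 2b 10 4d
  t1: f7 ef c4 4a 13 50 fe 32
  t2: 32 ef 50 c4 4a c4 32 13

RES = [ 0x32  0xef  0x50  0xc4  0x4a  0xc4  0x32  0x13 ]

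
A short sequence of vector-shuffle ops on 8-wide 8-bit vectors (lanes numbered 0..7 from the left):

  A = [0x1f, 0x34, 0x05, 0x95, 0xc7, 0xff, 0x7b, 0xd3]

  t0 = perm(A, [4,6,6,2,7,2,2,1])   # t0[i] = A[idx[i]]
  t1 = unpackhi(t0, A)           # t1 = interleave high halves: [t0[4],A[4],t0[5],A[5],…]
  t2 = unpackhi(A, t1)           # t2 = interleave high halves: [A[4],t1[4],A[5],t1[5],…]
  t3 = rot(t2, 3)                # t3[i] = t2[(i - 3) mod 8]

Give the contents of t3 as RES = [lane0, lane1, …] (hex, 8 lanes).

RES = [0x34, 0xd3, 0xd3, 0xc7, 0x05, 0xff, 0x7b, 0x7b]

→ t0 |c7|7b|7b|05|d3|05|05|34|
→ t1 |d3|c7|05|ff|05|7b|34|d3|
→ t2 |c7|05|ff|7b|7b|34|d3|d3|
→ t3 |34|d3|d3|c7|05|ff|7b|7b|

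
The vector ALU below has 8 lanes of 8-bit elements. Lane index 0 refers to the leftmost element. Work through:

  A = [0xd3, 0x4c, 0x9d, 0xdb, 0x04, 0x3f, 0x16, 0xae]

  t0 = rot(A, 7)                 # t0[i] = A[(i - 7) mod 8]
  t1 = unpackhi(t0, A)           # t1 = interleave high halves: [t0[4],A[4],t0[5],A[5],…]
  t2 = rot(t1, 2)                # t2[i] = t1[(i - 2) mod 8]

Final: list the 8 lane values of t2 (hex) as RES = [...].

  t0: 4c 9d db 04 3f 16 ae d3
  t1: 3f 04 16 3f ae 16 d3 ae
  t2: d3 ae 3f 04 16 3f ae 16

RES = [0xd3, 0xae, 0x3f, 0x04, 0x16, 0x3f, 0xae, 0x16]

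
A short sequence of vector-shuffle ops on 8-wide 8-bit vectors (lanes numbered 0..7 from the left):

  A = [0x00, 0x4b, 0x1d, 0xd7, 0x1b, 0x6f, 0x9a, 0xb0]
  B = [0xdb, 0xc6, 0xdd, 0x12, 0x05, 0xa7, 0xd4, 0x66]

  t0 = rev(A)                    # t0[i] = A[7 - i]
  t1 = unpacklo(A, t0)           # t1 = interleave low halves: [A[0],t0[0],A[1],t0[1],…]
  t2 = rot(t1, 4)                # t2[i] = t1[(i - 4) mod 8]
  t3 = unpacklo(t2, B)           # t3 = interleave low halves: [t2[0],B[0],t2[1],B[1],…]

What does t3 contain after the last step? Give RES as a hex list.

RES = [0x1d, 0xdb, 0x6f, 0xc6, 0xd7, 0xdd, 0x1b, 0x12]

→ t0 |b0|9a|6f|1b|d7|1d|4b|00|
→ t1 |00|b0|4b|9a|1d|6f|d7|1b|
→ t2 |1d|6f|d7|1b|00|b0|4b|9a|
→ t3 |1d|db|6f|c6|d7|dd|1b|12|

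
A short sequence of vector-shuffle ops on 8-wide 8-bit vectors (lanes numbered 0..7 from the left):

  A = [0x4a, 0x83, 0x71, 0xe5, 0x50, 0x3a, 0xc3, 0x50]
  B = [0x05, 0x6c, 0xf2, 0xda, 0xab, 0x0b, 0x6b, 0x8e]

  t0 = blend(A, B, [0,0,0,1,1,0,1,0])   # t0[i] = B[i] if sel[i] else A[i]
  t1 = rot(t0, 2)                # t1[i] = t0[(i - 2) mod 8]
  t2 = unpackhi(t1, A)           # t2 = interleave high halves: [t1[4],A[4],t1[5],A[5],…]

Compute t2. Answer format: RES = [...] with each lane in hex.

RES = [ 0x71  0x50  0xda  0x3a  0xab  0xc3  0x3a  0x50 ]

→ t0 |4a|83|71|da|ab|3a|6b|50|
→ t1 |6b|50|4a|83|71|da|ab|3a|
→ t2 |71|50|da|3a|ab|c3|3a|50|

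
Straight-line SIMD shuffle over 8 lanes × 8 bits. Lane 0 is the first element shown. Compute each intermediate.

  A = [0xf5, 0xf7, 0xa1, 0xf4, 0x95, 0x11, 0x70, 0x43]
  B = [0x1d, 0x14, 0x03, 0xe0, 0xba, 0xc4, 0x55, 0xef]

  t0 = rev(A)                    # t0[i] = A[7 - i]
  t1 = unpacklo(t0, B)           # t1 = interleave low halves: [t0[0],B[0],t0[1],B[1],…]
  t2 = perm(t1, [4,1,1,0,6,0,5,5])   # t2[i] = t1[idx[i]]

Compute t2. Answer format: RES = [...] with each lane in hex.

t0 = [0x43, 0x70, 0x11, 0x95, 0xf4, 0xa1, 0xf7, 0xf5]
t1 = [0x43, 0x1d, 0x70, 0x14, 0x11, 0x03, 0x95, 0xe0]
t2 = [0x11, 0x1d, 0x1d, 0x43, 0x95, 0x43, 0x03, 0x03]

RES = [0x11, 0x1d, 0x1d, 0x43, 0x95, 0x43, 0x03, 0x03]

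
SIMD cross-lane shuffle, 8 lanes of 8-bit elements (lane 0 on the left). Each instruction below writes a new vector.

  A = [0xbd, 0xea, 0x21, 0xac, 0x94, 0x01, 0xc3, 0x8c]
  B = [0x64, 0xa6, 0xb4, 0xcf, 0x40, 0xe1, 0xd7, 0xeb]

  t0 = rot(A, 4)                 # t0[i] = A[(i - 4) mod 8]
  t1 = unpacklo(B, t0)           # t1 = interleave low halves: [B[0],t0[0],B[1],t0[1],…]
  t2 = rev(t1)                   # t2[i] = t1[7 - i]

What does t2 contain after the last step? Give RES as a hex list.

t0 = [0x94, 0x01, 0xc3, 0x8c, 0xbd, 0xea, 0x21, 0xac]
t1 = [0x64, 0x94, 0xa6, 0x01, 0xb4, 0xc3, 0xcf, 0x8c]
t2 = [0x8c, 0xcf, 0xc3, 0xb4, 0x01, 0xa6, 0x94, 0x64]

RES = [ 0x8c  0xcf  0xc3  0xb4  0x01  0xa6  0x94  0x64 ]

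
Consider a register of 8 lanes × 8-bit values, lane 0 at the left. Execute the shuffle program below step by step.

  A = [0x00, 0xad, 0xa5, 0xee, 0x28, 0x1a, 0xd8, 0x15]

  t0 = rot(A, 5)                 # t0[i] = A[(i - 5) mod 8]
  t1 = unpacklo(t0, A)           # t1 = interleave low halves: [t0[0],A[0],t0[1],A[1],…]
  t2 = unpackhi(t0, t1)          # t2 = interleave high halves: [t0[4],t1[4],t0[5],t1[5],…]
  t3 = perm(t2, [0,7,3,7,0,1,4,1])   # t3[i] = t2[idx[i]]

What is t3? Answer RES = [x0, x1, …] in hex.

  t0: ee 28 1a d8 15 00 ad a5
  t1: ee 00 28 ad 1a a5 d8 ee
  t2: 15 1a 00 a5 ad d8 a5 ee
  t3: 15 ee a5 ee 15 1a ad 1a

RES = [0x15, 0xee, 0xa5, 0xee, 0x15, 0x1a, 0xad, 0x1a]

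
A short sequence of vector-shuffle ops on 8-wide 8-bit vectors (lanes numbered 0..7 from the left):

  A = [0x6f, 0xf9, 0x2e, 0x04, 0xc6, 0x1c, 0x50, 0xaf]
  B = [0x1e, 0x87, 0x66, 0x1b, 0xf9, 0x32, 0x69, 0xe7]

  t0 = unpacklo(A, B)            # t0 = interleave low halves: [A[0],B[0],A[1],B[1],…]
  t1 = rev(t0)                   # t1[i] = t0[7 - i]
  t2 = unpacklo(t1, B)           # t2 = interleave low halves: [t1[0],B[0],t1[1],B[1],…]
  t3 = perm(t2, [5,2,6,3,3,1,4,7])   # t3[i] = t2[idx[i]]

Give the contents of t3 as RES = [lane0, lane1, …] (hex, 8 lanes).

RES = [0x66, 0x04, 0x2e, 0x87, 0x87, 0x1e, 0x66, 0x1b]

→ t0 |6f|1e|f9|87|2e|66|04|1b|
→ t1 |1b|04|66|2e|87|f9|1e|6f|
→ t2 |1b|1e|04|87|66|66|2e|1b|
→ t3 |66|04|2e|87|87|1e|66|1b|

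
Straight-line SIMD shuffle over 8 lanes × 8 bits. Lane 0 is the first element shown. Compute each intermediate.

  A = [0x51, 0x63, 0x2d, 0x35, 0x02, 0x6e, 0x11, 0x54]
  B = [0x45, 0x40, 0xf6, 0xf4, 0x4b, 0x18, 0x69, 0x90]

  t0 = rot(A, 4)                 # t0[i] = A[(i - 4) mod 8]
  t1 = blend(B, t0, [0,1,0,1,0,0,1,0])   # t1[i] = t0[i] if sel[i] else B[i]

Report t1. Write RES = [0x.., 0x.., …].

RES = [0x45, 0x6e, 0xf6, 0x54, 0x4b, 0x18, 0x2d, 0x90]

→ t0 |02|6e|11|54|51|63|2d|35|
→ t1 |45|6e|f6|54|4b|18|2d|90|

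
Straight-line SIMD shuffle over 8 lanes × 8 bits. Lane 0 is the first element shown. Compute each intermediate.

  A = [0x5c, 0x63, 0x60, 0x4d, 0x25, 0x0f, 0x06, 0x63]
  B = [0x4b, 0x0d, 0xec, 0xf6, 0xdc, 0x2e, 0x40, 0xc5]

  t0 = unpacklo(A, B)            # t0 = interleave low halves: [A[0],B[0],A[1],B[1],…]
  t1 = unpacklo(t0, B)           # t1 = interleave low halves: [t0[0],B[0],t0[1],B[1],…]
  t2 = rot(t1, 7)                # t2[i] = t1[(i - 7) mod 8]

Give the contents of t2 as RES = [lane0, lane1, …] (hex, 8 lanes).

RES = [ 0x4b  0x4b  0x0d  0x63  0xec  0x0d  0xf6  0x5c ]

  t0: 5c 4b 63 0d 60 ec 4d f6
  t1: 5c 4b 4b 0d 63 ec 0d f6
  t2: 4b 4b 0d 63 ec 0d f6 5c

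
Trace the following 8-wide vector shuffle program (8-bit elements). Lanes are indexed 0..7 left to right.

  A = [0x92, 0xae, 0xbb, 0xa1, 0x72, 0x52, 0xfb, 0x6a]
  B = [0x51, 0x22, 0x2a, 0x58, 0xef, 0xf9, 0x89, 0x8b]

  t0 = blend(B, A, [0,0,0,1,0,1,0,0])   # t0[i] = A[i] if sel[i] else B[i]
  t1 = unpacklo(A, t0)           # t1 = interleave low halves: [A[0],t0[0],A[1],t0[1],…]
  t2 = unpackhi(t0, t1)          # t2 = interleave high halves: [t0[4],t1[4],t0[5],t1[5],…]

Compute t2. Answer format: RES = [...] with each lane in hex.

RES = [ 0xef  0xbb  0x52  0x2a  0x89  0xa1  0x8b  0xa1 ]

  t0: 51 22 2a a1 ef 52 89 8b
  t1: 92 51 ae 22 bb 2a a1 a1
  t2: ef bb 52 2a 89 a1 8b a1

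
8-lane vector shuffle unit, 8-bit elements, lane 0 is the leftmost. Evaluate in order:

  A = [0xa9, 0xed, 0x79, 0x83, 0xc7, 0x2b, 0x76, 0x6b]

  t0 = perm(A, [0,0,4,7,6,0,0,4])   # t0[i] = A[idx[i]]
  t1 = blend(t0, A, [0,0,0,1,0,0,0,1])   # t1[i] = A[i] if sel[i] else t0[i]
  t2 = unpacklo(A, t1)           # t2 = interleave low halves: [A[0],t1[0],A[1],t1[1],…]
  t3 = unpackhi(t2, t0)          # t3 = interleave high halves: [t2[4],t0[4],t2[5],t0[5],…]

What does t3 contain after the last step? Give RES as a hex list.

RES = [0x79, 0x76, 0xc7, 0xa9, 0x83, 0xa9, 0x83, 0xc7]

  t0: a9 a9 c7 6b 76 a9 a9 c7
  t1: a9 a9 c7 83 76 a9 a9 6b
  t2: a9 a9 ed a9 79 c7 83 83
  t3: 79 76 c7 a9 83 a9 83 c7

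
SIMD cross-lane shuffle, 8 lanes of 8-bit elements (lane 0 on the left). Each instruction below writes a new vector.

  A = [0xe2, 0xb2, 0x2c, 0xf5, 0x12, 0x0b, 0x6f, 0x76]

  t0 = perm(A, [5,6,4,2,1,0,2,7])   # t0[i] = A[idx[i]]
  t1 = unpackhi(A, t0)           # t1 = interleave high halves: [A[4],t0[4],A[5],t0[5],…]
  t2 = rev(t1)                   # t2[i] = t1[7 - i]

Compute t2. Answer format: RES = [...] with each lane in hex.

RES = [ 0x76  0x76  0x2c  0x6f  0xe2  0x0b  0xb2  0x12 ]

→ t0 |0b|6f|12|2c|b2|e2|2c|76|
→ t1 |12|b2|0b|e2|6f|2c|76|76|
→ t2 |76|76|2c|6f|e2|0b|b2|12|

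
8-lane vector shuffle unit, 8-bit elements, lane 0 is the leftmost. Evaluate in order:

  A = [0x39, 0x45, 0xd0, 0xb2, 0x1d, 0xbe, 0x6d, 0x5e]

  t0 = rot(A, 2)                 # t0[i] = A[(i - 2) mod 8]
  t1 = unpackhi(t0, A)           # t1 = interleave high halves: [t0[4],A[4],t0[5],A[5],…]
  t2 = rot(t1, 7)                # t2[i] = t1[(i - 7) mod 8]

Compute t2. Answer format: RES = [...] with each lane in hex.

  t0: 6d 5e 39 45 d0 b2 1d be
  t1: d0 1d b2 be 1d 6d be 5e
  t2: 1d b2 be 1d 6d be 5e d0

RES = [0x1d, 0xb2, 0xbe, 0x1d, 0x6d, 0xbe, 0x5e, 0xd0]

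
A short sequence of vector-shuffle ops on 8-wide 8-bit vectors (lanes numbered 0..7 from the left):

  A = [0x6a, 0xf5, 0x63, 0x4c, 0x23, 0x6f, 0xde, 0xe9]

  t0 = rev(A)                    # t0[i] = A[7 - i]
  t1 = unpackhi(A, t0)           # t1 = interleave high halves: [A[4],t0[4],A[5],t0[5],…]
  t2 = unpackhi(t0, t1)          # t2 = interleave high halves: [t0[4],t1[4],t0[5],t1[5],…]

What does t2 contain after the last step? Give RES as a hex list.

t0 = [0xe9, 0xde, 0x6f, 0x23, 0x4c, 0x63, 0xf5, 0x6a]
t1 = [0x23, 0x4c, 0x6f, 0x63, 0xde, 0xf5, 0xe9, 0x6a]
t2 = [0x4c, 0xde, 0x63, 0xf5, 0xf5, 0xe9, 0x6a, 0x6a]

RES = [ 0x4c  0xde  0x63  0xf5  0xf5  0xe9  0x6a  0x6a ]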